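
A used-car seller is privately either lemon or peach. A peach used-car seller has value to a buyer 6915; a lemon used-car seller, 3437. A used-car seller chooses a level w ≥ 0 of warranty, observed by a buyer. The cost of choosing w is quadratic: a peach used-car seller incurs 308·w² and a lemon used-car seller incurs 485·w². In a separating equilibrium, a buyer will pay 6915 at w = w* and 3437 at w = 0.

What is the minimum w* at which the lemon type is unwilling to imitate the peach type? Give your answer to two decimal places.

The lemon type at w = 0 receives 3437; imitating at w* yields 6915 − 485·w*².
Indifference: 3437 = 6915 − 485·w*², so w*² = (6915 − 3437) / 485 ≈ 7.1711.
w* = √7.1711 ≈ 2.68.

2.68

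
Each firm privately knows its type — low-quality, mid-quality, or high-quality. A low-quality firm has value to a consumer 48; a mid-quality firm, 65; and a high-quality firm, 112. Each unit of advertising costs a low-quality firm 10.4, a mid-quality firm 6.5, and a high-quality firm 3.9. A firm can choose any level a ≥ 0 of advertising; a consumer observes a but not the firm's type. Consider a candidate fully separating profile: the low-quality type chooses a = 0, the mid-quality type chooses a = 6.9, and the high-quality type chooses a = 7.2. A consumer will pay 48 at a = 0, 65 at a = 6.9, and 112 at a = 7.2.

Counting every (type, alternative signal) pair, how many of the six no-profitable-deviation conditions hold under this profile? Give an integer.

Mid-quality (own payoff 65 − 6.5×6.9 = 20.15): to a=0 gives 48 → profitable ✗; to a=7.2 gives 112 − 6.5×7.2 = 65.2 → profitable ✗.
High-quality (own payoff 112 − 3.9×7.2 = 83.92): to a=0 gives 48 → no gain ✓; to a=6.9 gives 65 − 3.9×6.9 = 38.09 → no gain ✓.
Low-quality (own payoff 48): to a=6.9 gives 65 − 10.4×6.9 = -6.76 → no gain ✓; to a=7.2 gives 112 − 10.4×7.2 = 37.12 → no gain ✓.
4 of the 6 constraints hold; not an equilibrium.

4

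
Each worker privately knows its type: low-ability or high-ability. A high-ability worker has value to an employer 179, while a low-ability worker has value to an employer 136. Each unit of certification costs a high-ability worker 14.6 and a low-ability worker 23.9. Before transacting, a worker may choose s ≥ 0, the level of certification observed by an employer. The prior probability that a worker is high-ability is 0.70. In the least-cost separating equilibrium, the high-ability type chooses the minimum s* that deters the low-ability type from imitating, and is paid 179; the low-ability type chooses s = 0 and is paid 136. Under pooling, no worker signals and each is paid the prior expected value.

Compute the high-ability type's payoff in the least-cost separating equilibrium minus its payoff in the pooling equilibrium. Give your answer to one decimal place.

-13.4

Least-cost separating signal: s* solves 136 = 179 − 23.9·s*, so s* = (179 − 136)/23.9 ≈ 1.7992.
High-ability type's separating payoff: 179 − 14.6 × s* = 179 − 14.6 × (179 − 136)/23.9 = 179 − 627.8/23.9 ≈ 152.732.
Pooling payoff: 0.70 × 179 + 0.30 × 136 = 166.1.
Difference: 152.732 − 166.1 = -13.368, i.e. -13.4 to one decimal place.
The high-ability type would prefer the pooling outcome.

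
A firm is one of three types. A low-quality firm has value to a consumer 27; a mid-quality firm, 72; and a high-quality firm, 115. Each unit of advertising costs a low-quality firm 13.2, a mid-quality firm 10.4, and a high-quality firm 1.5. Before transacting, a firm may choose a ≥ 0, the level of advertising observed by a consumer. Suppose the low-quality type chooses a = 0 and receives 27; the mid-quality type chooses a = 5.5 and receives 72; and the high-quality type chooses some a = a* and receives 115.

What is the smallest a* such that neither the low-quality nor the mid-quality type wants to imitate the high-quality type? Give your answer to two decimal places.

9.63

Mid-quality type (on-path payoff 72 − 10.4×5.5 = 14.8) won't mimic when 14.8 ≥ 115 − 10.4·a*, i.e. a* ≥ 9.63.
Low-quality type (on-path payoff 27) won't mimic when 27 ≥ 115 − 13.2·a*, i.e. a* ≥ 6.67.
Both must hold, so a* = max(6.67, 9.63) = 9.63. The mid-quality type's constraint binds.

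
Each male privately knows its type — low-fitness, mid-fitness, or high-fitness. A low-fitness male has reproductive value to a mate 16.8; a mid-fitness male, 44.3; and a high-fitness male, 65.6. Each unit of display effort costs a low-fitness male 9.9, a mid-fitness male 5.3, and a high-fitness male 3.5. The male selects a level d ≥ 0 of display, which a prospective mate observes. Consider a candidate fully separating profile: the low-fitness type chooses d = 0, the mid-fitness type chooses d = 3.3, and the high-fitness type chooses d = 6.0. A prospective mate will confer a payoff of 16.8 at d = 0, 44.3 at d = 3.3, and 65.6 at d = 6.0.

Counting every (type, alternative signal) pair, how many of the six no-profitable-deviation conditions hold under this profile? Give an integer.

5

Low-fitness (own payoff 16.8): to d=3.3 gives 44.3 − 9.9×3.3 = 11.63 → no gain ✓; to d=6.0 gives 65.6 − 9.9×6.0 = 6.2 → no gain ✓.
High-fitness (own payoff 65.6 − 3.5×6.0 = 44.6): to d=0 gives 16.8 → no gain ✓; to d=3.3 gives 44.3 − 3.5×3.3 = 32.75 → no gain ✓.
Mid-fitness (own payoff 44.3 − 5.3×3.3 = 26.81): to d=0 gives 16.8 → no gain ✓; to d=6.0 gives 65.6 − 5.3×6.0 = 33.8 → profitable ✗.
5 of the 6 constraints hold; not an equilibrium.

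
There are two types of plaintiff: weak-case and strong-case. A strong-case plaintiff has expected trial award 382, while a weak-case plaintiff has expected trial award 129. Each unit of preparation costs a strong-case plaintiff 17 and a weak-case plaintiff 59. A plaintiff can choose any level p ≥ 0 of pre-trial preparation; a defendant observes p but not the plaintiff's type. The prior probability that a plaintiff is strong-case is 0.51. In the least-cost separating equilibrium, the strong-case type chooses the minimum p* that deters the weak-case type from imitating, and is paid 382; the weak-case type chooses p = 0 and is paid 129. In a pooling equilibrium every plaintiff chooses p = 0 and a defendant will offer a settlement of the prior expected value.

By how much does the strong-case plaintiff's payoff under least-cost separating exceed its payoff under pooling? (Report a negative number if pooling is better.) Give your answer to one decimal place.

Least-cost separating signal: p* solves 129 = 382 − 59·p*, so p* = (382 − 129)/59 ≈ 4.2881.
Strong-case type's separating payoff: 382 − 17 × p* = 382 − 17 × (382 − 129)/59 = 382 − 4301/59 ≈ 309.102.
Pooling payoff: 0.51 × 382 + 0.49 × 129 = 258.03.
Difference: 309.102 − 258.03 = 51.072, i.e. 51.1 to one decimal place.
The strong-case type prefers to separate.

51.1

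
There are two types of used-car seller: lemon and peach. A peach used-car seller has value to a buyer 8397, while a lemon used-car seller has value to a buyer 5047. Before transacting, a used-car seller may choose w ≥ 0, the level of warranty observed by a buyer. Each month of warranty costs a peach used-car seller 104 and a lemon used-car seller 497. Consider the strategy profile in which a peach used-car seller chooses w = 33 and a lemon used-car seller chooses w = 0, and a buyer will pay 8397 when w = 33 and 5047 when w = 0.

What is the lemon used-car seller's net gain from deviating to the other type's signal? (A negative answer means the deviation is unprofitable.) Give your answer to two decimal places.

-13051.00

Playing w = 0 the lemon used-car seller receives 5047.
Deviating to w = 33 brings payment 8397 at cost 497 × 33 = 16401, netting -8004.
Gain from deviating: -8004 − 5047 = -13051.00.
The gain is negative, so the lemon type's incentive-compatibility constraint is satisfied.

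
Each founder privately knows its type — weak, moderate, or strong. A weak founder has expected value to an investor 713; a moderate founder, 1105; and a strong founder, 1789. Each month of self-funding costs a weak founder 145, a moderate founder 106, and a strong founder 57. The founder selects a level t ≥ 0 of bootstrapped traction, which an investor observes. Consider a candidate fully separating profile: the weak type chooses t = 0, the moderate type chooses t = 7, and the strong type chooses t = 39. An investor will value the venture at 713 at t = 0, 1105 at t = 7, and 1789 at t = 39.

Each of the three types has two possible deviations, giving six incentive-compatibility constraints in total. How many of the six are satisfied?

3

Weak (own payoff 713): to t=7 gives 1105 − 145×7 = 90 → no gain ✓; to t=39 gives 1789 − 145×39 = -3866 → no gain ✓.
Strong (own payoff 1789 − 57×39 = -434): to t=0 gives 713 → profitable ✗; to t=7 gives 1105 − 57×7 = 706 → profitable ✗.
Moderate (own payoff 1105 − 106×7 = 363): to t=0 gives 713 → profitable ✗; to t=39 gives 1789 − 106×39 = -2345 → no gain ✓.
3 of the 6 constraints hold; not an equilibrium.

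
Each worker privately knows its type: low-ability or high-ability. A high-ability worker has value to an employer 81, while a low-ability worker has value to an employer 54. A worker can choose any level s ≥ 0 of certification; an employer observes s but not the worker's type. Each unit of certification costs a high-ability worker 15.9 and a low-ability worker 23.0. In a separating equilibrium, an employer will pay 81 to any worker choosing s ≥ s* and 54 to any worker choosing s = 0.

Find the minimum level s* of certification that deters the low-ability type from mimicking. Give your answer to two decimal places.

A low-ability worker choosing s = 0 receives 54.
Imitating at s* instead would pay 81 at cost 23.0·s*, netting 81 − 23.0·s*.
Indifference: 54 = 81 − 23.0·s*, so s* = (81 − 54) / 23.0 ≈ 1.17.
At s* the low-ability type's incentive constraint just binds; the high-ability type strictly prefers s* since its per-unit cost is lower.

1.17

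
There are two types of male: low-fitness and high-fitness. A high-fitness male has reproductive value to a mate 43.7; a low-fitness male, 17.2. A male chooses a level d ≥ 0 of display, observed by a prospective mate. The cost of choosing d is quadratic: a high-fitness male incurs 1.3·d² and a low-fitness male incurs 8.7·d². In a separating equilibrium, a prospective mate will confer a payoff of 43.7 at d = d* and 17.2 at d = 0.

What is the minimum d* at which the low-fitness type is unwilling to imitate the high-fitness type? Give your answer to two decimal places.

The low-fitness type at d = 0 receives 17.2; imitating at d* yields 43.7 − 8.7·d*².
Indifference: 17.2 = 43.7 − 8.7·d*², so d*² = (43.7 − 17.2) / 8.7 ≈ 3.0460.
d* = √3.0460 ≈ 1.75.

1.75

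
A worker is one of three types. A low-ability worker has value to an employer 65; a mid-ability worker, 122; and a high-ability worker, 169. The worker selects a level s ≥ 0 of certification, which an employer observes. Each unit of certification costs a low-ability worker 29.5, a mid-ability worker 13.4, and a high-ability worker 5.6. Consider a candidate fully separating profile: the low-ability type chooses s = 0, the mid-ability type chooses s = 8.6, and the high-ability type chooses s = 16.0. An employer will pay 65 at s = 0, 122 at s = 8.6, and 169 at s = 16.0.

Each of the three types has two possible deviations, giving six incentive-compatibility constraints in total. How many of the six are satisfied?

High-ability (own payoff 169 − 5.6×16.0 = 79.4): to s=0 gives 65 → no gain ✓; to s=8.6 gives 122 − 5.6×8.6 = 73.84 → no gain ✓.
Low-ability (own payoff 65): to s=8.6 gives 122 − 29.5×8.6 = -131.7 → no gain ✓; to s=16.0 gives 169 − 29.5×16.0 = -303 → no gain ✓.
Mid-ability (own payoff 122 − 13.4×8.6 = 6.76): to s=0 gives 65 → profitable ✗; to s=16.0 gives 169 − 13.4×16.0 = -45.4 → no gain ✓.
5 of the 6 constraints hold; not an equilibrium.

5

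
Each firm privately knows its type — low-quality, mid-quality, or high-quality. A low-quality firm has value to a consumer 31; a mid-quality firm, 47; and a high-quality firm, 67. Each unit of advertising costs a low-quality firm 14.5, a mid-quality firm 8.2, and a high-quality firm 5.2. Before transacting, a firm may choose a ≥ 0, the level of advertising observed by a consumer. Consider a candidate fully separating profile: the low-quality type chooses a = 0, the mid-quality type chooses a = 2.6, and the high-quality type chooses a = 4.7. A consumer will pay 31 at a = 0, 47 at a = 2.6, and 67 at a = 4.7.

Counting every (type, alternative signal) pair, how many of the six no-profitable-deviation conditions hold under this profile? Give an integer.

4

Low-quality (own payoff 31): to a=2.6 gives 47 − 14.5×2.6 = 9.3 → no gain ✓; to a=4.7 gives 67 − 14.5×4.7 = -1.15 → no gain ✓.
High-quality (own payoff 67 − 5.2×4.7 = 42.56): to a=0 gives 31 → no gain ✓; to a=2.6 gives 47 − 5.2×2.6 = 33.48 → no gain ✓.
Mid-quality (own payoff 47 − 8.2×2.6 = 25.68): to a=0 gives 31 → profitable ✗; to a=4.7 gives 67 − 8.2×4.7 = 28.46 → profitable ✗.
4 of the 6 constraints hold; not an equilibrium.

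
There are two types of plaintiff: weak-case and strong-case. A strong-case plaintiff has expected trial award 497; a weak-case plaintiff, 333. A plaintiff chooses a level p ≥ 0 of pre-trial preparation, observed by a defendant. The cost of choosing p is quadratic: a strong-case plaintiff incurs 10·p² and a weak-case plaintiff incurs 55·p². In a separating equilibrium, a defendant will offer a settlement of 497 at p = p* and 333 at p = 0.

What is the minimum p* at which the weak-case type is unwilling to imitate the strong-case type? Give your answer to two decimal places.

The weak-case type at p = 0 receives 333; imitating at p* yields 497 − 55·p*².
Indifference: 333 = 497 − 55·p*², so p*² = (497 − 333) / 55 ≈ 2.9818.
p* = √2.9818 ≈ 1.73.

1.73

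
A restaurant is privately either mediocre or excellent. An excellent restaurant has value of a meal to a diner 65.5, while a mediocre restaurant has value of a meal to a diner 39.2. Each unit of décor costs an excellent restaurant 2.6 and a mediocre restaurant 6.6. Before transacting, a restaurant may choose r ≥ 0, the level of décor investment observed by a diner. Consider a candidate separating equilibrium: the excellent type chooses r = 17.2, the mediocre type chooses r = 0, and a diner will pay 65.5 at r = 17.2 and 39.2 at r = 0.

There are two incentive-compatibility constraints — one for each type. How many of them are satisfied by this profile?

1

Mediocre type: stay at 0 → 39.2; mimic → 65.5 − 6.6 × 17.2 = -48.02. IC holds (39.2 ≥ -48.02).
Excellent type: signal → 65.5 − 2.6 × 17.2 = 20.78; deviate to 0 → 39.2. IC fails (20.78 < 39.2).
1 of 2 constraints hold, so this profile is not an equilibrium.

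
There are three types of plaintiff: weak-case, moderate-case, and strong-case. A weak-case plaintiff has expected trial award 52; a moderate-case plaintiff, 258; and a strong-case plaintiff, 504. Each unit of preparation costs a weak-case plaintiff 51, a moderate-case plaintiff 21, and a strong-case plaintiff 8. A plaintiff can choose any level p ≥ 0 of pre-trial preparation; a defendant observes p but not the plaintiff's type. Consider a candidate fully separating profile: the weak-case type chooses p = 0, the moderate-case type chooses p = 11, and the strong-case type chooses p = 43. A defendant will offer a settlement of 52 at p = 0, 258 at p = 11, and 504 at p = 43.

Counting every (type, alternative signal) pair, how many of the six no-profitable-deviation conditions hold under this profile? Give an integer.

4

Moderate-case (own payoff 258 − 21×11 = 27): to p=0 gives 52 → profitable ✗; to p=43 gives 504 − 21×43 = -399 → no gain ✓.
Weak-case (own payoff 52): to p=11 gives 258 − 51×11 = -303 → no gain ✓; to p=43 gives 504 − 51×43 = -1689 → no gain ✓.
Strong-case (own payoff 504 − 8×43 = 160): to p=0 gives 52 → no gain ✓; to p=11 gives 258 − 8×11 = 170 → profitable ✗.
4 of the 6 constraints hold; not an equilibrium.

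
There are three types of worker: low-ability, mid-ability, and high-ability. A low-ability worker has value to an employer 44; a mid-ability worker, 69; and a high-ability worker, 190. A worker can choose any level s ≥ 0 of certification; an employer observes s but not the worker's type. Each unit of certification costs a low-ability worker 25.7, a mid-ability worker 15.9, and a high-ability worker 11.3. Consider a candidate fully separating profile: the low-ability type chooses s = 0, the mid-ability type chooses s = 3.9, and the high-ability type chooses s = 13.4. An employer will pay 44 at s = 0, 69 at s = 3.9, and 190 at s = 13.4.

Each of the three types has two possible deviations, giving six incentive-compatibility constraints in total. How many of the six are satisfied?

4

Low-ability (own payoff 44): to s=3.9 gives 69 − 25.7×3.9 = -31.23 → no gain ✓; to s=13.4 gives 190 − 25.7×13.4 = -154.38 → no gain ✓.
Mid-ability (own payoff 69 − 15.9×3.9 = 6.99): to s=0 gives 44 → profitable ✗; to s=13.4 gives 190 − 15.9×13.4 = -23.06 → no gain ✓.
High-ability (own payoff 190 − 11.3×13.4 = 38.58): to s=0 gives 44 → profitable ✗; to s=3.9 gives 69 − 11.3×3.9 = 24.93 → no gain ✓.
4 of the 6 constraints hold; not an equilibrium.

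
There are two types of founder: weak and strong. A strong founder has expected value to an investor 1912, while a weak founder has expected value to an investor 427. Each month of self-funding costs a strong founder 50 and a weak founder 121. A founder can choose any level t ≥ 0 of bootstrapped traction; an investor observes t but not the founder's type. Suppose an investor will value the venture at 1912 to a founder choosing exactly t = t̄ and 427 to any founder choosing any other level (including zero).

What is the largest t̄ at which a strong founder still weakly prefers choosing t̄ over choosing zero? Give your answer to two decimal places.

Choosing t̄ yields the strong type 1912 − 50·t̄; choosing zero yields 427.
The strong type is indifferent at 1912 − 50·t̄ = 427, i.e. t̄ = (1912 − 427) / 50 = 29.70.
For any t̄ above 29.70 the strong type would rather pool at zero, so separation collapses.

29.70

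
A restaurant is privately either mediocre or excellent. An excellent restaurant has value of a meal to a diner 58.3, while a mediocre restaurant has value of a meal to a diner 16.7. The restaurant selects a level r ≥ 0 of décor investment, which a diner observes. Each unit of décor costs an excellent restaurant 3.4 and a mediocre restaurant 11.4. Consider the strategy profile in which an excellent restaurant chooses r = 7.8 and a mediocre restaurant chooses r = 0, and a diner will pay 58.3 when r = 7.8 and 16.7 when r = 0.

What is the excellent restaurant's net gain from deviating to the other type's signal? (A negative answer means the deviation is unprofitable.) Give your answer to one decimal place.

-15.1

Playing r = 7.8 the excellent restaurant receives 58.3 − 3.4 × 7.8 = 31.78.
Deviating to r = 0 yields 16.7 instead.
Gain from deviating: 16.7 − 31.78 = -15.08, i.e. -15.1 to one decimal place.
The gain is negative, so the excellent type's incentive-compatibility constraint is satisfied.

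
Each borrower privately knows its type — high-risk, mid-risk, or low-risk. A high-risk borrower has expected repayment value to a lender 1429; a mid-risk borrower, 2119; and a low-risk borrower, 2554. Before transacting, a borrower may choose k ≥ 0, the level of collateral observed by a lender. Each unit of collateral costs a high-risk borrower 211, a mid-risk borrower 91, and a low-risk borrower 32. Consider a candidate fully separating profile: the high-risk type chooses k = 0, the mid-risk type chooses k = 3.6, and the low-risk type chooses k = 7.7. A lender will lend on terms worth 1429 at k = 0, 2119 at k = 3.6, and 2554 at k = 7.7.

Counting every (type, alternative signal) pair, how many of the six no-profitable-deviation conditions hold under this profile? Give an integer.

High-risk (own payoff 1429): to k=3.6 gives 2119 − 211×3.6 = 1359.4 → no gain ✓; to k=7.7 gives 2554 − 211×7.7 = 929.3 → no gain ✓.
Mid-risk (own payoff 2119 − 91×3.6 = 1791.4): to k=0 gives 1429 → no gain ✓; to k=7.7 gives 2554 − 91×7.7 = 1853.3 → profitable ✗.
Low-risk (own payoff 2554 − 32×7.7 = 2307.6): to k=0 gives 1429 → no gain ✓; to k=3.6 gives 2119 − 32×3.6 = 2003.8 → no gain ✓.
5 of the 6 constraints hold; not an equilibrium.

5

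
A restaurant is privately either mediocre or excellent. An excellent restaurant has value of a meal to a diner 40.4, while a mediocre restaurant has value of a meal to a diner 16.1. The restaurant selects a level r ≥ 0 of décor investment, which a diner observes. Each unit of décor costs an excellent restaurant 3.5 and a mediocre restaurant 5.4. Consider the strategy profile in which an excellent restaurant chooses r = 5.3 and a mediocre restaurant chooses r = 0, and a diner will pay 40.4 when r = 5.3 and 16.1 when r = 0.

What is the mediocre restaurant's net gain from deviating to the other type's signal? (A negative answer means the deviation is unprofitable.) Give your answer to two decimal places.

Playing r = 0 the mediocre restaurant receives 16.1.
Deviating to r = 5.3 brings payment 40.4 at cost 5.4 × 5.3 = 28.62, netting 11.78.
Gain from deviating: 11.78 − 16.1 = -4.32.
The gain is negative, so the mediocre type's incentive-compatibility constraint is satisfied.

-4.32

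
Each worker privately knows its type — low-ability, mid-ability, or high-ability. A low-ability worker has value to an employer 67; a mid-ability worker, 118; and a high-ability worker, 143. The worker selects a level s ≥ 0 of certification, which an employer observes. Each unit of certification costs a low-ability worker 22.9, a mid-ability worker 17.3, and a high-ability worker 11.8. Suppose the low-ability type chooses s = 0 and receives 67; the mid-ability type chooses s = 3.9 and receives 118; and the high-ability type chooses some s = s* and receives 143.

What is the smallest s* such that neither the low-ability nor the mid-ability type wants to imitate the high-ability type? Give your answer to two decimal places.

5.35

Mid-ability type (on-path payoff 118 − 17.3×3.9 = 50.53) won't mimic when 50.53 ≥ 143 − 17.3·s*, i.e. s* ≥ 5.35.
Low-ability type (on-path payoff 67) won't mimic when 67 ≥ 143 − 22.9·s*, i.e. s* ≥ 3.32.
Both must hold, so s* = max(3.32, 5.35) = 5.35. The mid-ability type's constraint binds.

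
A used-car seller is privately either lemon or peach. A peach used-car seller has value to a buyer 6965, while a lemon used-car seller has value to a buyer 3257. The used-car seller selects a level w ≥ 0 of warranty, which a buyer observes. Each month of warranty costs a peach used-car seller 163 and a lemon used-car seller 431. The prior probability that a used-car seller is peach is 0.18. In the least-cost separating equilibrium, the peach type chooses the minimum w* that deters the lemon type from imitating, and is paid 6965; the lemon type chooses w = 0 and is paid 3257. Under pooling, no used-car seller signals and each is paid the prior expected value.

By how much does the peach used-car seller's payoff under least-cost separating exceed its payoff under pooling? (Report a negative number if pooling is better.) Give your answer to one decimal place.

Least-cost separating signal: w* solves 3257 = 6965 − 431·w*, so w* = (6965 − 3257)/431 ≈ 8.6032.
Peach type's separating payoff: 6965 − 163 × w* = 6965 − 163 × (6965 − 3257)/431 = 6965 − 604404/431 ≈ 5562.671.
Pooling payoff: 0.18 × 6965 + 0.82 × 3257 = 3924.44.
Difference: 5562.671 − 3924.44 = 1638.231, i.e. 1638.2 to one decimal place.
The peach type prefers to separate.

1638.2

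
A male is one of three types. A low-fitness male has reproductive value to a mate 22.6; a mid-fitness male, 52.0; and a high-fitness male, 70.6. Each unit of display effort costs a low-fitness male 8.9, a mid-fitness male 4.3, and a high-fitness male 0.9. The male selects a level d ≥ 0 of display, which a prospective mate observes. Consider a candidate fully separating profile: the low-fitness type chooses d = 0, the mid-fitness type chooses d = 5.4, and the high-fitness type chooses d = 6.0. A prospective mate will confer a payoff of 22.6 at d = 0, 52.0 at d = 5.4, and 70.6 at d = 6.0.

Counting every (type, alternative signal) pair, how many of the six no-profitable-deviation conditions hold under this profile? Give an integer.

Mid-fitness (own payoff 52.0 − 4.3×5.4 = 28.78): to d=0 gives 22.6 → no gain ✓; to d=6.0 gives 70.6 − 4.3×6.0 = 44.8 → profitable ✗.
Low-fitness (own payoff 22.6): to d=5.4 gives 52.0 − 8.9×5.4 = 3.94 → no gain ✓; to d=6.0 gives 70.6 − 8.9×6.0 = 17.2 → no gain ✓.
High-fitness (own payoff 70.6 − 0.9×6.0 = 65.2): to d=0 gives 22.6 → no gain ✓; to d=5.4 gives 52.0 − 0.9×5.4 = 47.14 → no gain ✓.
5 of the 6 constraints hold; not an equilibrium.

5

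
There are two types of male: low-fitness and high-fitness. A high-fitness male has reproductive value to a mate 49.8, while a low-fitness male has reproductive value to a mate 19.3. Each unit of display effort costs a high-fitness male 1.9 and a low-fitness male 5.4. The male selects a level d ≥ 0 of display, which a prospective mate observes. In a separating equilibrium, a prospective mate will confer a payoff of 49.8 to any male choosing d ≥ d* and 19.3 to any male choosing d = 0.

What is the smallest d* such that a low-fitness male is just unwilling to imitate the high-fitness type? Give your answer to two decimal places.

5.65

A low-fitness male choosing d = 0 receives 19.3.
Imitating at d* instead would pay 49.8 at cost 5.4·d*, netting 49.8 − 5.4·d*.
Indifference: 19.3 = 49.8 − 5.4·d*, so d* = (49.8 − 19.3) / 5.4 ≈ 5.65.
At d* the low-fitness type's incentive constraint just binds; the high-fitness type strictly prefers d* since its per-unit cost is lower.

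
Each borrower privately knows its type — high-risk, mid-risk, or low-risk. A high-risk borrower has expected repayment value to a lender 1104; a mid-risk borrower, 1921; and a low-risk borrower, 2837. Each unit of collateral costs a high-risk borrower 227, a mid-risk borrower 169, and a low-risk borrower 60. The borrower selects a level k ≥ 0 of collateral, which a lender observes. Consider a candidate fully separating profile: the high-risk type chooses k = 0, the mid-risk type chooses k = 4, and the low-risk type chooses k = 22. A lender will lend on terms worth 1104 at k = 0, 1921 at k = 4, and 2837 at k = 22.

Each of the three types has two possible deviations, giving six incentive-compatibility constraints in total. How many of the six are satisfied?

Low-risk (own payoff 2837 − 60×22 = 1517): to k=0 gives 1104 → no gain ✓; to k=4 gives 1921 − 60×4 = 1681 → profitable ✗.
Mid-risk (own payoff 1921 − 169×4 = 1245): to k=0 gives 1104 → no gain ✓; to k=22 gives 2837 − 169×22 = -881 → no gain ✓.
High-risk (own payoff 1104): to k=4 gives 1921 − 227×4 = 1013 → no gain ✓; to k=22 gives 2837 − 227×22 = -2157 → no gain ✓.
5 of the 6 constraints hold; not an equilibrium.

5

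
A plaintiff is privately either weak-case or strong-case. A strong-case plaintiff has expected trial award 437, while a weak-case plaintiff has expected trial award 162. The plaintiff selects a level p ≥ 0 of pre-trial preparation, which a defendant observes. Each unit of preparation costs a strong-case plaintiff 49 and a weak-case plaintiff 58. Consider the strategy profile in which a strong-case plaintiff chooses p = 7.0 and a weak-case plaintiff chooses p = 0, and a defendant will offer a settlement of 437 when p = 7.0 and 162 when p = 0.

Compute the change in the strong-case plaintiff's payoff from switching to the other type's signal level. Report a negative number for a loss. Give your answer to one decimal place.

68.0

Playing p = 7.0 the strong-case plaintiff receives 437 − 49 × 7.0 = 94.
Deviating to p = 0 yields 162 instead.
Gain from deviating: 162 − 94 = 68.0.
The gain is positive, so the strong-case type's incentive-compatibility constraint is violated — this profile is not a separating equilibrium.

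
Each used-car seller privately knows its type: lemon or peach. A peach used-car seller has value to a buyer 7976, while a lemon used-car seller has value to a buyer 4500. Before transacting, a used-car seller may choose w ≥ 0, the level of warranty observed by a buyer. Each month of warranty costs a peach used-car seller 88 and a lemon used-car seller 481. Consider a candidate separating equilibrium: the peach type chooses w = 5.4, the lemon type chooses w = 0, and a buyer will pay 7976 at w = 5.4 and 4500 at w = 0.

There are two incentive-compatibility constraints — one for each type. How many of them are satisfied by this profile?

Peach type: signal → 7976 − 88 × 5.4 = 7500.8; deviate to 0 → 4500. IC holds (7500.8 ≥ 4500).
Lemon type: stay at 0 → 4500; mimic → 7976 − 481 × 5.4 = 5378.6. IC fails (4500 < 5378.6).
1 of 2 constraints hold, so this profile is not an equilibrium.

1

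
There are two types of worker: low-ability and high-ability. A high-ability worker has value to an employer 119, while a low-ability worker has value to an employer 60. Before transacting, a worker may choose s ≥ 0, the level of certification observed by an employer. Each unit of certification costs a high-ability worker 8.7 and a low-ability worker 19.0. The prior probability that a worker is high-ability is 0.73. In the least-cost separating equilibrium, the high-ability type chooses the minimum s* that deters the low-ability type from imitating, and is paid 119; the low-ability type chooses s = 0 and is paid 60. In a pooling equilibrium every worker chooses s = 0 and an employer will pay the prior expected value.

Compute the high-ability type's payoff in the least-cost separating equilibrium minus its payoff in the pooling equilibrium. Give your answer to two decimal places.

-11.09

Least-cost separating signal: s* solves 60 = 119 − 19.0·s*, so s* = (119 − 60)/19.0 ≈ 3.1053.
High-ability type's separating payoff: 119 − 8.7 × s* = 119 − 8.7 × (119 − 60)/19.0 = 119 − 513.3/19.0 ≈ 91.9842.
Pooling payoff: 0.73 × 119 + 0.27 × 60 = 103.07.
Difference: 91.9842 − 103.07 = -11.0858, i.e. -11.09 to two decimal places.
The high-ability type would prefer the pooling outcome.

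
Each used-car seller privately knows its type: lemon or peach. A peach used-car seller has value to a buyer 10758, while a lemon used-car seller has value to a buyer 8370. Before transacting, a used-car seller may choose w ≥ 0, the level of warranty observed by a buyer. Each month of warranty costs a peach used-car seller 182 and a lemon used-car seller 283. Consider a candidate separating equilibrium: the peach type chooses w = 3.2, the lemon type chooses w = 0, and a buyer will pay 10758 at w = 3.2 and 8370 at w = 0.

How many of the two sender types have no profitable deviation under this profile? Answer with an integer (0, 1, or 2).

1

Peach type: signal → 10758 − 182 × 3.2 = 10175.6; deviate to 0 → 8370. IC holds (10175.6 ≥ 8370).
Lemon type: stay at 0 → 8370; mimic → 10758 − 283 × 3.2 = 9852.4. IC fails (8370 < 9852.4).
1 of 2 constraints hold, so this profile is not an equilibrium.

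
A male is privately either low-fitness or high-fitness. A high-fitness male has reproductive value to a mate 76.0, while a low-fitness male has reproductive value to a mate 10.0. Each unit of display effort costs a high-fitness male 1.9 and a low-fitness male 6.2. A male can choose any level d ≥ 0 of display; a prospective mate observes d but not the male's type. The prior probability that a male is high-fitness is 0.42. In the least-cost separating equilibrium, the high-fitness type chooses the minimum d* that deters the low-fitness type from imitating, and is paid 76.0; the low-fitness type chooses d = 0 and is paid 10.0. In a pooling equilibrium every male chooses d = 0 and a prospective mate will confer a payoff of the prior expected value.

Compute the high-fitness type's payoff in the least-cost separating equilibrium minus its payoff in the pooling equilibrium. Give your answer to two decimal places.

Least-cost separating signal: d* solves 10.0 = 76.0 − 6.2·d*, so d* = (76.0 − 10.0)/6.2 ≈ 10.6452.
High-fitness type's separating payoff: 76.0 − 1.9 × d* = 76.0 − 1.9 × (76.0 − 10.0)/6.2 = 76.0 − 125.4/6.2 ≈ 55.7742.
Pooling payoff: 0.42 × 76.0 + 0.58 × 10.0 = 37.72.
Difference: 55.7742 − 37.72 = 18.0542, i.e. 18.05 to two decimal places.
The high-fitness type prefers to separate.

18.05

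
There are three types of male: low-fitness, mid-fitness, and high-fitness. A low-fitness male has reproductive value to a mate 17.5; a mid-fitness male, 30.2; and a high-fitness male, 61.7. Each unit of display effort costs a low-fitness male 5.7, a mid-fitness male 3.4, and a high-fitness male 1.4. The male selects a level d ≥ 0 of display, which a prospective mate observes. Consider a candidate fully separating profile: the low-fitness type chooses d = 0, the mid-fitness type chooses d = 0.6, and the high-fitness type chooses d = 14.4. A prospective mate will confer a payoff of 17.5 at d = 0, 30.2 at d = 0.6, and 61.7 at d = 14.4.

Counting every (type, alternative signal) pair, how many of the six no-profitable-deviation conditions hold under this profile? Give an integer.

5

Low-fitness (own payoff 17.5): to d=0.6 gives 30.2 − 5.7×0.6 = 26.78 → profitable ✗; to d=14.4 gives 61.7 − 5.7×14.4 = -20.38 → no gain ✓.
Mid-fitness (own payoff 30.2 − 3.4×0.6 = 28.16): to d=0 gives 17.5 → no gain ✓; to d=14.4 gives 61.7 − 3.4×14.4 = 12.74 → no gain ✓.
High-fitness (own payoff 61.7 − 1.4×14.4 = 41.54): to d=0 gives 17.5 → no gain ✓; to d=0.6 gives 30.2 − 1.4×0.6 = 29.36 → no gain ✓.
5 of the 6 constraints hold; not an equilibrium.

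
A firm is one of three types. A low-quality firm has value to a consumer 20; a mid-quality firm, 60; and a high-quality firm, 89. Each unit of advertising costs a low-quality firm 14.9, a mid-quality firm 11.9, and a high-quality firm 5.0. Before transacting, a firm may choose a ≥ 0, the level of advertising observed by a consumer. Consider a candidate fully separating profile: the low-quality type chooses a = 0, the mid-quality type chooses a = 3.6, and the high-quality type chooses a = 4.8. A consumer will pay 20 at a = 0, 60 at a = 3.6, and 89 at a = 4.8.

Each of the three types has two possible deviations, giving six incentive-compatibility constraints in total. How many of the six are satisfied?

Low-quality (own payoff 20): to a=3.6 gives 60 − 14.9×3.6 = 6.36 → no gain ✓; to a=4.8 gives 89 − 14.9×4.8 = 17.48 → no gain ✓.
Mid-quality (own payoff 60 − 11.9×3.6 = 17.16): to a=0 gives 20 → profitable ✗; to a=4.8 gives 89 − 11.9×4.8 = 31.88 → profitable ✗.
High-quality (own payoff 89 − 5.0×4.8 = 65): to a=0 gives 20 → no gain ✓; to a=3.6 gives 60 − 5.0×3.6 = 42 → no gain ✓.
4 of the 6 constraints hold; not an equilibrium.

4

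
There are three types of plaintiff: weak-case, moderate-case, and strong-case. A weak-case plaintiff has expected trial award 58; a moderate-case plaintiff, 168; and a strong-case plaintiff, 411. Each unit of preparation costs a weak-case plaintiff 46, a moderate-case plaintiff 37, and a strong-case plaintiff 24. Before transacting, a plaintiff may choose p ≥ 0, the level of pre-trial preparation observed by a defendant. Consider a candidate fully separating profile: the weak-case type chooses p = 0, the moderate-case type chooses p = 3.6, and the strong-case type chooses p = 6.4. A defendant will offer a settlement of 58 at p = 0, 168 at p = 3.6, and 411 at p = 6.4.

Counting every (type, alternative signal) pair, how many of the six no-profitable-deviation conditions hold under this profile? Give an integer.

3

Strong-case (own payoff 411 − 24×6.4 = 257.4): to p=0 gives 58 → no gain ✓; to p=3.6 gives 168 − 24×3.6 = 81.6 → no gain ✓.
Weak-case (own payoff 58): to p=3.6 gives 168 − 46×3.6 = 2.4 → no gain ✓; to p=6.4 gives 411 − 46×6.4 = 116.6 → profitable ✗.
Moderate-case (own payoff 168 − 37×3.6 = 34.8): to p=0 gives 58 → profitable ✗; to p=6.4 gives 411 − 37×6.4 = 174.2 → profitable ✗.
3 of the 6 constraints hold; not an equilibrium.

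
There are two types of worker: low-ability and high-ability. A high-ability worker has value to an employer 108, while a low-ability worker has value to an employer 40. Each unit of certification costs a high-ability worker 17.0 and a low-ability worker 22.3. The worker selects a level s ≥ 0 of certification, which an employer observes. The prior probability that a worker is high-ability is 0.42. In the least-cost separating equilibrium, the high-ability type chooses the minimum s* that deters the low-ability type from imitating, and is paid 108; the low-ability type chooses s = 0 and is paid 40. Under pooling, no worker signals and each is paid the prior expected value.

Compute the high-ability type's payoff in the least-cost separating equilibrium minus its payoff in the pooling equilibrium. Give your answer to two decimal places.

-12.40

Least-cost separating signal: s* solves 40 = 108 − 22.3·s*, so s* = (108 − 40)/22.3 ≈ 3.0493.
High-ability type's separating payoff: 108 − 17.0 × s* = 108 − 17.0 × (108 − 40)/22.3 = 108 − 1156/22.3 ≈ 56.1614.
Pooling payoff: 0.42 × 108 + 0.58 × 40 = 68.56.
Difference: 56.1614 − 68.56 = -12.3986, i.e. -12.40 to two decimal places.
The high-ability type would prefer the pooling outcome.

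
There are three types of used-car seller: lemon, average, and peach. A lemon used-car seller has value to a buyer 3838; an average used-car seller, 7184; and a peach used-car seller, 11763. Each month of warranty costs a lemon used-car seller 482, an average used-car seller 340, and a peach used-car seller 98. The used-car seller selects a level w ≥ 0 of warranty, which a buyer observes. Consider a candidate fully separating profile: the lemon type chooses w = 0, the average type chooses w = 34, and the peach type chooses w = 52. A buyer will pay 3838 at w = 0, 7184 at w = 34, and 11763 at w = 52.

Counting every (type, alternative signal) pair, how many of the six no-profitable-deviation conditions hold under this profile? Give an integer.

Peach (own payoff 11763 − 98×52 = 6667): to w=0 gives 3838 → no gain ✓; to w=34 gives 7184 − 98×34 = 3852 → no gain ✓.
Lemon (own payoff 3838): to w=34 gives 7184 − 482×34 = -9204 → no gain ✓; to w=52 gives 11763 − 482×52 = -13301 → no gain ✓.
Average (own payoff 7184 − 340×34 = -4376): to w=0 gives 3838 → profitable ✗; to w=52 gives 11763 − 340×52 = -5917 → no gain ✓.
5 of the 6 constraints hold; not an equilibrium.

5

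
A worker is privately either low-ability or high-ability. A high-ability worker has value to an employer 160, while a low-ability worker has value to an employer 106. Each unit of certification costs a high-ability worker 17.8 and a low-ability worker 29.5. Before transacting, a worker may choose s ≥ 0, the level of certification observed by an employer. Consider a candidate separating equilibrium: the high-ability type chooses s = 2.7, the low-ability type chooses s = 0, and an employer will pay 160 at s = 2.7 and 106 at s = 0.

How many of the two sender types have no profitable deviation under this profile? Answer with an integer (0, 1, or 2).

2

High-ability type: signal → 160 − 17.8 × 2.7 = 111.94; deviate to 0 → 106. IC holds (111.94 ≥ 106).
Low-ability type: stay at 0 → 106; mimic → 160 − 29.5 × 2.7 = 80.35. IC holds (106 ≥ 80.35).
2 of 2 constraints hold, so this is a separating equilibrium.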